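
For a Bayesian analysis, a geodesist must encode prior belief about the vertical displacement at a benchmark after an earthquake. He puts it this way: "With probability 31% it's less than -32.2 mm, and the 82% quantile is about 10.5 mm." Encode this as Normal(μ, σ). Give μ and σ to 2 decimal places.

μ = -17.20, σ = 30.26

The p-quantile of Normal(μ,σ) is μ + z_p·σ, with z_{0.31} = -0.4959 and z_{0.82} = 0.9154.
Eliminate σ: μ = (z₂·x₁ − z₁·x₂)/(z₂ − z₁) = (0.9154·-32.2 − (-0.4959)·10.5)/1.411 = -17.20.
Then σ = (x₂ − x₁)/(z₂ − z₁) = (10.5 − -32.2)/1.411 = 30.26.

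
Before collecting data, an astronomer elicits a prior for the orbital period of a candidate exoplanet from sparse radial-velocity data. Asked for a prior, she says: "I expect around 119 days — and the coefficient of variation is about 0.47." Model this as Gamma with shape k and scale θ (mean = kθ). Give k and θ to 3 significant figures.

k ≈ 4.53, θ ≈ 26.3

For Gamma(k, scale θ): mean = kθ, variance = kθ², so CV = 1/√k.
CV = 0.47, hence k = 1/CV² = 4.53.
Then θ = mean/k = 119/4.53 = 26.3.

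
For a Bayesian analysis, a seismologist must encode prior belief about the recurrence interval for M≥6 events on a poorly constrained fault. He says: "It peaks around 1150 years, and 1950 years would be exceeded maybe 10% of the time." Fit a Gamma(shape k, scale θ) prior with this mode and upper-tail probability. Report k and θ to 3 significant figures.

k ≈ 7.79, θ ≈ 169

Gamma(k,θ) with k>1 has mode (k−1)θ, so θ = 1150/(k−1).
Need P(X < 1950) = 0.9 with θ tied to k this way. Start at k = 2, θ = 1150: P(X<1950) ≈ 0.505.
Too low — raise k to concentrate. Iterating converges to k ≈ 7.79.
Then θ = 1150/(7.79−1) ≈ 169.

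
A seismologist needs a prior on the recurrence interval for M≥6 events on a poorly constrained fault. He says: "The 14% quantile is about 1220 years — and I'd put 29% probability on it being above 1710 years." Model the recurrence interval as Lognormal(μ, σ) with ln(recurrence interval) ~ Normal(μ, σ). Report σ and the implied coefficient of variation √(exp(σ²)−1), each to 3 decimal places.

σ ≈ 0.207, CV ≈ 0.209

If T ~ Lognormal(μ,σ) then ln T ~ Normal(μ,σ), so the p-quantile of ln T is μ + z_p·σ.
ln(1220) = 7.107 and ln(1710) = 7.444; z_{0.14} = -1.08, z_{0.71} = 0.5534.
σ = (7.444 − 7.107)/(0.5534 − (-1.08)) = 0.207.
μ = 7.107 − (-1.08)·0.207 = 7.330.
CV = √(exp(σ²)−1) = √(exp(0.0427)−1) = 0.209.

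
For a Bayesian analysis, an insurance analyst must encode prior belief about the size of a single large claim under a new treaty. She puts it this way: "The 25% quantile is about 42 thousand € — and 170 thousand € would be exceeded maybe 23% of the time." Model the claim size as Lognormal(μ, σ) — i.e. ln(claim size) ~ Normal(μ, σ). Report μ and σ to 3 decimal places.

μ ≈ 4.405, σ ≈ 0.989

If T ~ Lognormal(μ,σ) then ln T ~ Normal(μ,σ), so the p-quantile of ln T is μ + z_p·σ.
ln(42) = 3.738 and ln(170) = 5.136; z_{0.25} = -0.6745, z_{0.77} = 0.7388.
σ = (5.136 − 3.738)/(0.7388 − (-0.6745)) = 0.989.
μ = 3.738 − (-0.6745)·0.989 = 4.405.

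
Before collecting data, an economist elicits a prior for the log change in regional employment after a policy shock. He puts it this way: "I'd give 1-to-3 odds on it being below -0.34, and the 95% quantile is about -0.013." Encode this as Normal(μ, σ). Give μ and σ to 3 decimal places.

μ = -0.245, σ = 0.141

For Normal(μ,σ), the p-quantile is μ + z_p·σ. Here z_{0.25} = -0.6745, z_{0.95} = 1.645.
So -0.34 = μ − 0.6745σ and -0.013 = μ + 1.645σ.
Subtracting: σ = (-0.013 − -0.34)/(1.645 − (-0.6745)) = 0.141.
Then μ = -0.34 − (-0.6745)·0.141 = -0.245.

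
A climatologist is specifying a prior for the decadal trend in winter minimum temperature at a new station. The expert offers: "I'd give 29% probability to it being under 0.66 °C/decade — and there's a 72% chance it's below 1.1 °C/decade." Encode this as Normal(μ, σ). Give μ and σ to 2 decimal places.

The p-quantile of Normal(μ,σ) is μ + z_p·σ, with z_{0.29} = -0.5534 and z_{0.72} = 0.5828.
Eliminate σ: μ = (z₂·x₁ − z₁·x₂)/(z₂ − z₁) = (0.5828·0.66 − (-0.5534)·1.1)/1.136 = 0.87.
Then σ = (x₂ − x₁)/(z₂ − z₁) = (1.1 − 0.66)/1.136 = 0.39.

μ = 0.87, σ = 0.39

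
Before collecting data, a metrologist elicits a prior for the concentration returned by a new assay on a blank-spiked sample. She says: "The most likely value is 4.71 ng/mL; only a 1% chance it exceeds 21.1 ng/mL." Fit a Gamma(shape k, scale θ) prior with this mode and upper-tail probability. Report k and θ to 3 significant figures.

k ≈ 2.8, θ ≈ 2.62

Gamma(k,θ) with k>1 has mode (k−1)θ, so θ = 4.71/(k−1).
Need P(X < 21.1) = 0.99 with θ tied to k this way. Start at k = 2, θ = 4.71: P(X<21.1) ≈ 0.938.
Too low — raise k to concentrate. Iterating converges to k ≈ 2.8.
Then θ = 4.71/(2.8−1) ≈ 2.62.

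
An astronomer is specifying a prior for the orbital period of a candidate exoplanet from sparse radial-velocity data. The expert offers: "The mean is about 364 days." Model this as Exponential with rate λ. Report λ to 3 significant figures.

Exponential mean = 1/λ, so λ = 1/364.0 = 0.00275.

λ ≈ 0.00275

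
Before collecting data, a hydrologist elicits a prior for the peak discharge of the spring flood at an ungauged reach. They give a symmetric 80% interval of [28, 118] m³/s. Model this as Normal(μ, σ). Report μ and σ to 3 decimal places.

A symmetric 80% interval runs μ ± z·σ with z = 1.282.
Half-width = 45, so σ = 45/1.282 = 35.114.
μ is the interval midpoint, 73.000.

μ = 73.000, σ = 35.114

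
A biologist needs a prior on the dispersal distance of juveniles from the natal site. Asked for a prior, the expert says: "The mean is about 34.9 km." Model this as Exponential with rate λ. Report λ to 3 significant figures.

λ ≈ 0.0287

Exponential mean = 1/λ, so λ = 1/34.9 = 0.0287.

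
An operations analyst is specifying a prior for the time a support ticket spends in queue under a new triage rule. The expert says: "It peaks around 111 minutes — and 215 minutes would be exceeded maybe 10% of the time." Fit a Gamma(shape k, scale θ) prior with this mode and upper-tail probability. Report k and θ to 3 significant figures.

k ≈ 5.38, θ ≈ 25.3

Gamma(k,θ) with k>1 has mode (k−1)θ, so θ = 111/(k−1).
Need P(X < 215) = 0.9 with θ tied to k this way. Start at k = 2, θ = 111: P(X<215) ≈ 0.577.
Too low — raise k to concentrate. Iterating converges to k ≈ 5.38.
Then θ = 111/(5.38−1) ≈ 25.3.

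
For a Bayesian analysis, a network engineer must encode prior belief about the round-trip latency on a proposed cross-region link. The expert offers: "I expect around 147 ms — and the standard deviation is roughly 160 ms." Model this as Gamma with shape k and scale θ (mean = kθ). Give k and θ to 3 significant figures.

k ≈ 0.844, θ ≈ 174

For Gamma(k, scale θ): mean = kθ, variance = kθ², so CV = 1/√k.
CV = SD/mean = 160/147 = 1.088, hence k = 1/CV² = 0.844.
Then θ = mean/k = 147/0.844 = 174.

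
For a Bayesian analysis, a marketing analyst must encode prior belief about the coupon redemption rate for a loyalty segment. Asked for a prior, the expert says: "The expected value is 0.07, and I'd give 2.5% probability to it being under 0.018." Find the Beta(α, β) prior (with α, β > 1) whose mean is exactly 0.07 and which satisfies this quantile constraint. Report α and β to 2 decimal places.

α ≈ 3.60, β ≈ 47.81

With mean 0.07 fixed, write α = 0.07s, β = 0.93s where s = α+β.
Need P(θ < 0.018) = 0.025 under Beta(0.07s, 0.93s). Normal approximation: (q−m)/√(m(1−m)/s) ≈ z_{0.025} = -1.96, so s ≈ 0.07·0.93·(-1.96)²/(0.018−0.07)² = 92.5.
At s = 92.5: P(θ<0.018) ≈ 0.003. Adjusting to match 0.025 gives s ≈ 51.40.
So α = 0.07·51.40 ≈ 3.60, β = 0.93·51.40 ≈ 47.81.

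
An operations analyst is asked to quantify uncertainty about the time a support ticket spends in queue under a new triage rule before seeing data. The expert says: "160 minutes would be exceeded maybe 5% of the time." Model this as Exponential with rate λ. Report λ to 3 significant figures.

P(T > 160.0) = e^(−λ·160.0) = 0.05, so λ = −ln(0.05)/160.0 = 0.0187.

λ ≈ 0.0187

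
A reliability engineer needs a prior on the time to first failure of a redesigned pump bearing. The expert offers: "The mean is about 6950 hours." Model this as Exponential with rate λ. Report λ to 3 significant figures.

λ ≈ 0.000144

Exponential mean = 1/λ, so λ = 1/6950.0 = 0.000144.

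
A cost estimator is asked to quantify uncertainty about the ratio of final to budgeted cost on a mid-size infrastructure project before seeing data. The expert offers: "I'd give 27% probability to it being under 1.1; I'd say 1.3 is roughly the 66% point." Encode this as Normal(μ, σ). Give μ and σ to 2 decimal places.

μ = 1.22, σ = 0.20

The p-quantile of Normal(μ,σ) is μ + z_p·σ, with z_{0.27} = -0.6128 and z_{0.66} = 0.4125.
Eliminate σ: μ = (z₂·x₁ − z₁·x₂)/(z₂ − z₁) = (0.4125·1.1 − (-0.6128)·1.3)/1.025 = 1.22.
Then σ = (x₂ − x₁)/(z₂ − z₁) = (1.3 − 1.1)/1.025 = 0.20.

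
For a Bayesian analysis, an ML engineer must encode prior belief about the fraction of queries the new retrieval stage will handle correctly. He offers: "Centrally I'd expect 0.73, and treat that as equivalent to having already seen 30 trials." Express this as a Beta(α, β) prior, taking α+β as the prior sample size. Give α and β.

Under the effective-sample-size interpretation, Beta(α, β) has prior mean α/(α+β) and prior sample size α+β.
So α+β = 30 and α/(α+β) = 0.73, giving α = 0.73·30 = 21.9 and β = 30 − 21.9 = 8.1.

α = 21.9, β = 8.1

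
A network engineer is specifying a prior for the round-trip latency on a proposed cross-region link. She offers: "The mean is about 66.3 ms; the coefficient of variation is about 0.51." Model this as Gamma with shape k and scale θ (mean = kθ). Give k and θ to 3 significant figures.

For Gamma(k, scale θ): mean = kθ, variance = kθ², so CV = 1/√k.
CV = 0.51, hence k = 1/CV² = 3.84.
Then θ = mean/k = 66.3/3.84 = 17.2.

k ≈ 3.84, θ ≈ 17.2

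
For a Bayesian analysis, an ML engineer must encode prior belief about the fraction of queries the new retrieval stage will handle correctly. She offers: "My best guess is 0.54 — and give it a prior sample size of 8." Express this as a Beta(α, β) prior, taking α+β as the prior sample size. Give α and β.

α = 4.32, β = 3.68

Under the effective-sample-size interpretation, Beta(α, β) has prior mean α/(α+β) and prior sample size α+β.
So α+β = 8 and α/(α+β) = 0.54, giving α = 0.54·8 = 4.32 and β = 8 − 4.32 = 3.68.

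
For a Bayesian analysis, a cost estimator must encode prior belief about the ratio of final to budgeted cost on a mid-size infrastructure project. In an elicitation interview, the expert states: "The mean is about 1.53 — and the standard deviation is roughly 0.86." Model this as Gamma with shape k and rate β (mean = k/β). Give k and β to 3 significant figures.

k ≈ 3.17, β ≈ 2.07

For Gamma(k, rate β): mean = k/β, variance = k/β², so CV = 1/√k.
CV = SD/mean = 0.86/1.53 = 0.5621, hence k = 1/CV² = 3.17.
Then β = k/mean = 3.17/1.53 = 2.07.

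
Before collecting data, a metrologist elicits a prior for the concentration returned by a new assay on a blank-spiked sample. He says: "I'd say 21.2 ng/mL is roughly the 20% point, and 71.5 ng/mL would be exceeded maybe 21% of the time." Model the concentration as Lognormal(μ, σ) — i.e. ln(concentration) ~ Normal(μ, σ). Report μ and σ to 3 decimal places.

μ ≈ 3.675, σ ≈ 0.738

If T ~ Lognormal(μ,σ) then ln T ~ Normal(μ,σ), so the p-quantile of ln T is μ + z_p·σ.
ln(21.2) = 3.054 and ln(71.5) = 4.27; z_{0.2} = -0.8416, z_{0.79} = 0.8064.
σ = (4.27 − 3.054)/(0.8064 − (-0.8416)) = 0.738.
μ = 3.054 − (-0.8416)·0.738 = 3.675.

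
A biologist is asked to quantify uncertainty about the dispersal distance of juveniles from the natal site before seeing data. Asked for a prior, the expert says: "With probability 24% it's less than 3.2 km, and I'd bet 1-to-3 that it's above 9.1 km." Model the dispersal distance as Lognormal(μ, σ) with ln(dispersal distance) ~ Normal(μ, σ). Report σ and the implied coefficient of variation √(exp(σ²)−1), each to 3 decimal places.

σ ≈ 0.757, CV ≈ 0.879

If T ~ Lognormal(μ,σ) then ln T ~ Normal(μ,σ), so the p-quantile of ln T is μ + z_p·σ.
ln(3.2) = 1.163 and ln(9.1) = 2.208; z_{0.24} = -0.7063, z_{0.75} = 0.6745.
σ = (2.208 − 1.163)/(0.6745 − (-0.7063)) = 0.757.
μ = 1.163 − (-0.7063)·0.757 = 1.698.
CV = √(exp(σ²)−1) = √(exp(0.5729)−1) = 0.879.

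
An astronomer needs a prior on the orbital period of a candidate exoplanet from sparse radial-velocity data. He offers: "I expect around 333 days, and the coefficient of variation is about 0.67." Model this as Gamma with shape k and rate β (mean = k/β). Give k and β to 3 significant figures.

k ≈ 2.23, β ≈ 0.00669

For Gamma(k, rate β): mean = k/β, variance = k/β², so CV = 1/√k.
CV = 0.67, hence k = 1/CV² = 2.23.
Then β = k/mean = 2.23/333 = 0.00669.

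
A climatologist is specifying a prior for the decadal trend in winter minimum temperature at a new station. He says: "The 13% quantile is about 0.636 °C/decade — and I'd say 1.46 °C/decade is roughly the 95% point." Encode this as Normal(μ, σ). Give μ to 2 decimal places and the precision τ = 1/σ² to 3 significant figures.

μ = 0.97, τ = 11.3

The p-quantile of Normal(μ,σ) is μ + z_p·σ, with z_{0.13} = -1.126 and z_{0.95} = 1.645.
Eliminate σ: μ = (z₂·x₁ − z₁·x₂)/(z₂ − z₁) = (1.645·0.636 − (-1.126)·1.46)/2.771 = 0.97.
Then σ = (x₂ − x₁)/(z₂ − z₁) = (1.46 − 0.636)/2.771 = 0.30.
Precision τ = 1/σ² = 1/0.2973² = 11.3.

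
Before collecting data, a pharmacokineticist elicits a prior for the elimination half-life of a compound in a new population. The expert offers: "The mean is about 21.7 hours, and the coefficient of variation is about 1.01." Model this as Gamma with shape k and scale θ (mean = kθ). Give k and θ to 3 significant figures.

For Gamma(k, scale θ): mean = kθ, variance = kθ², so CV = 1/√k.
CV = 1.01, hence k = 1/CV² = 0.98.
Then θ = mean/k = 21.7/0.98 = 22.1.

k ≈ 0.98, θ ≈ 22.1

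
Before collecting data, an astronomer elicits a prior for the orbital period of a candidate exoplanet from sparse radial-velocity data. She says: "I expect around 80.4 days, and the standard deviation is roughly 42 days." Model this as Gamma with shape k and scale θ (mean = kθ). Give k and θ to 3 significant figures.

For Gamma(k, scale θ): mean = kθ, variance = kθ², so CV = 1/√k.
CV = SD/mean = 42/80.4 = 0.5224, hence k = 1/CV² = 3.66.
Then θ = mean/k = 80.4/3.66 = 21.9.

k ≈ 3.66, θ ≈ 21.9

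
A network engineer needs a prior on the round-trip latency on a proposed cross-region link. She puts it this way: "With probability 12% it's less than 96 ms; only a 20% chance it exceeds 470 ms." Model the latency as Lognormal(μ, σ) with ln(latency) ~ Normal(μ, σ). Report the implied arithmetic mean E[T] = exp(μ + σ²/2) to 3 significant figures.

If T ~ Lognormal(μ,σ) then ln T ~ Normal(μ,σ), so the p-quantile of ln T is μ + z_p·σ.
ln(96) = 4.564 and ln(470) = 6.153; z_{0.12} = -1.175, z_{0.8} = 0.8416.
σ = (6.153 − 4.564)/(0.8416 − (-1.175)) = 0.788.
μ = 4.564 − (-1.175)·0.788 = 5.490.
E[T] = exp(μ + σ²/2) = exp(5.490 + 0.3102) = 330 ms.

E[T] ≈ 330 ms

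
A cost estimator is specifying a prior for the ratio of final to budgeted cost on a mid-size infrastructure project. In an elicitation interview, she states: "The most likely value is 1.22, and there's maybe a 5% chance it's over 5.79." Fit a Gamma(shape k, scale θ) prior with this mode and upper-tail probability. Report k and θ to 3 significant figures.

k ≈ 2, θ ≈ 1.22

Gamma(k,θ) with k>1 has mode (k−1)θ, so θ = 1.22/(k−1).
Need P(X < 5.79) = 0.95 with θ tied to k this way. Start at k = 2, θ = 1.22: P(X<5.79) ≈ 0.950.
Too high — lower k to spread out. Iterating converges to k ≈ 2.
Then θ = 1.22/(2−1) ≈ 1.22.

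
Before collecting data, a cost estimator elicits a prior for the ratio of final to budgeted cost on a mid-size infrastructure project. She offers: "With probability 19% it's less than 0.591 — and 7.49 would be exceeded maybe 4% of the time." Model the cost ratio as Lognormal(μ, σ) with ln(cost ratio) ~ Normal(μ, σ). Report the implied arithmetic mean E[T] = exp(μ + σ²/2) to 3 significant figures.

E[T] ≈ 2.2

If T ~ Lognormal(μ,σ) then ln T ~ Normal(μ,σ), so the p-quantile of ln T is μ + z_p·σ.
ln(0.591) = -0.5259 and ln(7.49) = 2.014; z_{0.19} = -0.8779, z_{0.96} = 1.751.
σ = (2.014 − -0.5259)/(1.751 − (-0.8779)) = 0.966.
μ = -0.5259 − (-0.8779)·0.966 = 0.322.
E[T] = exp(μ + σ²/2) = exp(0.322 + 0.4667) = 2.2.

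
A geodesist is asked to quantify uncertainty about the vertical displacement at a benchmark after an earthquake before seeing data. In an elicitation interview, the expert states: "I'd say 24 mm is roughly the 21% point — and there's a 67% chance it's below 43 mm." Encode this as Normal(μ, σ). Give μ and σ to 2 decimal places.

μ = 36.29, σ = 15.24

For Normal(μ,σ), the p-quantile is μ + z_p·σ. Here z_{0.21} = -0.8064, z_{0.67} = 0.4399.
So 24 = μ − 0.8064σ and 43 = μ + 0.4399σ.
Subtracting: σ = (43 − 24)/(0.4399 − (-0.8064)) = 15.24.
Then μ = 24 − (-0.8064)·15.24 = 36.29.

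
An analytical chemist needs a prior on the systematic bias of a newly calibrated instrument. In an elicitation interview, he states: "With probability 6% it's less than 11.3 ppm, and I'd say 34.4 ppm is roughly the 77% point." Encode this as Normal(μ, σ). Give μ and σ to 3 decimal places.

μ = 26.959, σ = 10.071

The p-quantile of Normal(μ,σ) is μ + z_p·σ, with z_{0.06} = -1.555 and z_{0.77} = 0.7388.
Eliminate σ: μ = (z₂·x₁ − z₁·x₂)/(z₂ − z₁) = (0.7388·11.3 − (-1.555)·34.4)/2.294 = 26.959.
Then σ = (x₂ − x₁)/(z₂ − z₁) = (34.4 − 11.3)/2.294 = 10.071.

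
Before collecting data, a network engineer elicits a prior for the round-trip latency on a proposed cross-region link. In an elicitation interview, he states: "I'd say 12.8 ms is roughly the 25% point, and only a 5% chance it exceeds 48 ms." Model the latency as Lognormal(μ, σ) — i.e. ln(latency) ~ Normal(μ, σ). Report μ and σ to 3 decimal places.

μ ≈ 2.934, σ ≈ 0.570

If T ~ Lognormal(μ,σ) then ln T ~ Normal(μ,σ), so the p-quantile of ln T is μ + z_p·σ.
ln(12.8) = 2.549 and ln(48) = 3.871; z_{0.25} = -0.6745, z_{0.95} = 1.645.
σ = (3.871 − 2.549)/(1.645 − (-0.6745)) = 0.570.
μ = 2.549 − (-0.6745)·0.570 = 2.934.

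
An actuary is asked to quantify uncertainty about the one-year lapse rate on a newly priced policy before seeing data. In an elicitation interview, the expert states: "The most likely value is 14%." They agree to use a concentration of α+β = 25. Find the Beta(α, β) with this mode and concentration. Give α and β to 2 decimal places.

For α,β > 1 the Beta mode is (α−1)/(α+β−2). With α+β = 25, the mode is (α−1)/23.
Set (α−1)/23 = 0.14 → α = 1 + 0.14·23 = 4.22.
β = 25 − α = 20.78.

α = 4.22, β = 20.78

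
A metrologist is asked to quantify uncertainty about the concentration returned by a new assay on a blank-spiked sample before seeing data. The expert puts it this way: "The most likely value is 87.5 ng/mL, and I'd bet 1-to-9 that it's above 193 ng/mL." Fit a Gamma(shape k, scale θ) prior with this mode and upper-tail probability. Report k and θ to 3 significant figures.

k ≈ 4.07, θ ≈ 28.5

Gamma(k,θ) with k>1 has mode (k−1)θ, so θ = 87.5/(k−1).
Need P(X < 193) = 0.9 with θ tied to k this way. Start at k = 2, θ = 87.5: P(X<193) ≈ 0.647.
Too low — raise k to concentrate. Iterating converges to k ≈ 4.07.
Then θ = 87.5/(4.07−1) ≈ 28.5.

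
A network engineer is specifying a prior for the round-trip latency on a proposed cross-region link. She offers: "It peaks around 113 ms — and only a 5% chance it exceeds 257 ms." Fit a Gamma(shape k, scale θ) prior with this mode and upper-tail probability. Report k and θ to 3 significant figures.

k ≈ 5.06, θ ≈ 27.8

Gamma(k,θ) with k>1 has mode (k−1)θ, so θ = 113/(k−1).
Need P(X < 257) = 0.95 with θ tied to k this way. Start at k = 2, θ = 113: P(X<257) ≈ 0.663.
Too low — raise k to concentrate. Iterating converges to k ≈ 5.06.
Then θ = 113/(5.06−1) ≈ 27.8.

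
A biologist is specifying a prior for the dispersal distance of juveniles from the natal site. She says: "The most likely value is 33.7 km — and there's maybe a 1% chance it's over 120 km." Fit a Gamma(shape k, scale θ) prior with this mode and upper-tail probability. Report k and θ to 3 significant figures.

Gamma(k,θ) with k>1 has mode (k−1)θ, so θ = 33.7/(k−1).
Need P(X < 120) = 0.99 with θ tied to k this way. Start at k = 2, θ = 33.7: P(X<120) ≈ 0.870.
Too low — raise k to concentrate. Iterating converges to k ≈ 3.67.
Then θ = 33.7/(3.67−1) ≈ 12.6.

k ≈ 3.67, θ ≈ 12.6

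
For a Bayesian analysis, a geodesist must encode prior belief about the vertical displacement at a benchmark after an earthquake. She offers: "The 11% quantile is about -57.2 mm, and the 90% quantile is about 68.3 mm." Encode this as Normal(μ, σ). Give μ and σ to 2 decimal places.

The p-quantile of Normal(μ,σ) is μ + z_p·σ, with z_{0.11} = -1.227 and z_{0.9} = 1.282.
Eliminate σ: μ = (z₂·x₁ − z₁·x₂)/(z₂ − z₁) = (1.282·-57.2 − (-1.227)·68.3)/2.508 = 4.17.
Then σ = (x₂ − x₁)/(z₂ − z₁) = (68.3 − -57.2)/2.508 = 50.04.

μ = 4.17, σ = 50.04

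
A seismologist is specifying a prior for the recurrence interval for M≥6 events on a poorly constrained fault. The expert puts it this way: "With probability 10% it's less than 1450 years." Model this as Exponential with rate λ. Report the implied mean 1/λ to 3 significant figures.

P(T < 1450.0) = 1 − e^(−λ·1450.0) = 0.1, so λ = −ln(1−0.1)/1450.0 = −ln(0.9)/1450.0 = 7.27e-05.
Mean = 1/λ = 13800 years.

mean ≈ 13800 years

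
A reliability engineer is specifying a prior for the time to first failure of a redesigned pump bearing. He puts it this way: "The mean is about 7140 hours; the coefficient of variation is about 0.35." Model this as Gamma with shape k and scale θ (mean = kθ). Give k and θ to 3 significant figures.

k ≈ 8.16, θ ≈ 875

For Gamma(k, scale θ): mean = kθ, variance = kθ², so CV = 1/√k.
CV = 0.35, hence k = 1/CV² = 8.16.
Then θ = mean/k = 7140/8.16 = 875.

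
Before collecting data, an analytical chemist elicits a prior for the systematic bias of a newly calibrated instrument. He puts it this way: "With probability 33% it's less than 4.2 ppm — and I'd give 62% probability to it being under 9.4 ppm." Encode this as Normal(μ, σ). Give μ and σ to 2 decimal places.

μ = 7.27, σ = 6.98

For Normal(μ,σ), the p-quantile is μ + z_p·σ. Here z_{0.33} = -0.4399, z_{0.62} = 0.3055.
So 4.2 = μ − 0.4399σ and 9.4 = μ + 0.3055σ.
Subtracting: σ = (9.4 − 4.2)/(0.3055 − (-0.4399)) = 6.98.
Then μ = 4.2 − (-0.4399)·6.98 = 7.27.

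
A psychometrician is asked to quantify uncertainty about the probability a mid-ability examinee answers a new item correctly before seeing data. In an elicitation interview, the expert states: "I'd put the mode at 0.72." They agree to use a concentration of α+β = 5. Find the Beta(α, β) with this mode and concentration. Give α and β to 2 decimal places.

α = 3.16, β = 1.84

For α,β > 1 the Beta mode is (α−1)/(α+β−2). With α+β = 5, the mode is (α−1)/3.
Set (α−1)/3 = 0.72 → α = 1 + 0.72·3 = 3.16.
β = 5 − α = 1.84.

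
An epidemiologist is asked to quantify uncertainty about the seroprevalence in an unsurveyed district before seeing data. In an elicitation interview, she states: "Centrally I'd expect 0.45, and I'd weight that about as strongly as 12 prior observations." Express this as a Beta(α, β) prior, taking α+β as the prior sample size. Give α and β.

Under the effective-sample-size interpretation, Beta(α, β) has prior mean α/(α+β) and prior sample size α+β.
So α+β = 12 and α/(α+β) = 0.45, giving α = 0.45·12 = 5.4 and β = 12 − 5.4 = 6.6.

α = 5.4, β = 6.6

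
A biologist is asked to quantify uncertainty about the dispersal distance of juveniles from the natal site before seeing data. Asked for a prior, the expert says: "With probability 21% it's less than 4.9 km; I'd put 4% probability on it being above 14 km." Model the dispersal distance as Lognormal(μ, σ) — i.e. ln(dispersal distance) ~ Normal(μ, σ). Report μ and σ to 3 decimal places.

μ ≈ 1.920, σ ≈ 0.411

If T ~ Lognormal(μ,σ) then ln T ~ Normal(μ,σ), so the p-quantile of ln T is μ + z_p·σ.
ln(4.9) = 1.589 and ln(14) = 2.639; z_{0.21} = -0.8064, z_{0.96} = 1.751.
σ = (2.639 − 1.589)/(1.751 − (-0.8064)) = 0.411.
μ = 1.589 − (-0.8064)·0.411 = 1.920.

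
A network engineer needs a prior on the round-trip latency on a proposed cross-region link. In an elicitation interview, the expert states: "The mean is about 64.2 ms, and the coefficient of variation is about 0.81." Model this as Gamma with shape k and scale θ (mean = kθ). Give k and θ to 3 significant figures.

For Gamma(k, scale θ): mean = kθ, variance = kθ², so CV = 1/√k.
CV = 0.81, hence k = 1/CV² = 1.52.
Then θ = mean/k = 64.2/1.52 = 42.1.

k ≈ 1.52, θ ≈ 42.1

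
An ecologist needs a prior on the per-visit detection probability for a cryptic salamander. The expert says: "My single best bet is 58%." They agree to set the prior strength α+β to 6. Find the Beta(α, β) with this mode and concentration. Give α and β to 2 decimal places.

For α,β > 1 the Beta mode is (α−1)/(α+β−2). With α+β = 6, the mode is (α−1)/4.
Set (α−1)/4 = 0.58 → α = 1 + 0.58·4 = 3.32.
β = 6 − α = 2.68.

α = 3.32, β = 2.68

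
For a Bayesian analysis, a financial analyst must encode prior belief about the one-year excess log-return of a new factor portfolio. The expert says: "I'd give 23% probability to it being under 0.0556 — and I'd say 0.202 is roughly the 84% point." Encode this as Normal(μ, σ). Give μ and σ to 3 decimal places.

The p-quantile of Normal(μ,σ) is μ + z_p·σ, with z_{0.23} = -0.7388 and z_{0.84} = 0.9945.
Eliminate σ: μ = (z₂·x₁ − z₁·x₂)/(z₂ − z₁) = (0.9945·0.0556 − (-0.7388)·0.202)/1.733 = 0.118.
Then σ = (x₂ − x₁)/(z₂ − z₁) = (0.202 − 0.0556)/1.733 = 0.084.

μ = 0.118, σ = 0.084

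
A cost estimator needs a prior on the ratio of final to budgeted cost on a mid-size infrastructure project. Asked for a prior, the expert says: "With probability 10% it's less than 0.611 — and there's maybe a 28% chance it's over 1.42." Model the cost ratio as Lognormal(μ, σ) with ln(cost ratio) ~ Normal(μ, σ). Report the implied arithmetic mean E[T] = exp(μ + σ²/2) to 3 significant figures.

E[T] ≈ 1.21

If T ~ Lognormal(μ,σ) then ln T ~ Normal(μ,σ), so the p-quantile of ln T is μ + z_p·σ.
ln(0.611) = -0.4927 and ln(1.42) = 0.3507; z_{0.1} = -1.282, z_{0.72} = 0.5828.
σ = (0.3507 − -0.4927)/(0.5828 − (-1.282)) = 0.452.
μ = -0.4927 − (-1.282)·0.452 = 0.087.
E[T] = exp(μ + σ²/2) = exp(0.087 + 0.1023) = 1.21.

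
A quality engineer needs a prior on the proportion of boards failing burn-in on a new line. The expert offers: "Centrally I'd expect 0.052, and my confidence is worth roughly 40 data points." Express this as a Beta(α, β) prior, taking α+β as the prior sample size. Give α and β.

α = 2.08, β = 37.92

Under the effective-sample-size interpretation, Beta(α, β) has prior mean α/(α+β) and prior sample size α+β.
So α+β = 40 and α/(α+β) = 0.052, giving α = 0.052·40 = 2.08 and β = 40 − 2.08 = 37.92.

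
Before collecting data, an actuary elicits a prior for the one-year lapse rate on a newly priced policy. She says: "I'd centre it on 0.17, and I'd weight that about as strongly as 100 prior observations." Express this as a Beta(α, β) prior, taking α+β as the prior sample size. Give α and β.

α = 17, β = 83

Under the effective-sample-size interpretation, Beta(α, β) has prior mean α/(α+β) and prior sample size α+β.
So α+β = 100 and α/(α+β) = 0.17, giving α = 0.17·100 = 17 and β = 100 − 17 = 83.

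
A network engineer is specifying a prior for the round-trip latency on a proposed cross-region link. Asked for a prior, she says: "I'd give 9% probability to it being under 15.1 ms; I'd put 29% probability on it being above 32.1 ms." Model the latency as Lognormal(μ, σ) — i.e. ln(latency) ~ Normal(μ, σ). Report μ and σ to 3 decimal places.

If T ~ Lognormal(μ,σ) then ln T ~ Normal(μ,σ), so the p-quantile of ln T is μ + z_p·σ.
ln(15.1) = 2.715 and ln(32.1) = 3.469; z_{0.09} = -1.341, z_{0.71} = 0.5534.
σ = (3.469 − 2.715)/(0.5534 − (-1.341)) = 0.398.
μ = 2.715 − (-1.341)·0.398 = 3.249.

μ ≈ 3.249, σ ≈ 0.398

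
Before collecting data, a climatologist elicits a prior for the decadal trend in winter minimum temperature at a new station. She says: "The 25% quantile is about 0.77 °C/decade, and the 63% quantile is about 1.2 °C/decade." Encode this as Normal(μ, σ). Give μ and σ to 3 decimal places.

The p-quantile of Normal(μ,σ) is μ + z_p·σ, with z_{0.25} = -0.6745 and z_{0.63} = 0.3319.
Eliminate σ: μ = (z₂·x₁ − z₁·x₂)/(z₂ − z₁) = (0.3319·0.77 − (-0.6745)·1.2)/1.006 = 1.058.
Then σ = (x₂ − x₁)/(z₂ − z₁) = (1.2 − 0.77)/1.006 = 0.427.

μ = 1.058, σ = 0.427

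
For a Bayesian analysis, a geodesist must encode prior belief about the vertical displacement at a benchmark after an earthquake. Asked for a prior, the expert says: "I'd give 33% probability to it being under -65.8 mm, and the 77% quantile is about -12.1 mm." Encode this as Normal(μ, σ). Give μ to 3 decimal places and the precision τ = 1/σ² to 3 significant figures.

The p-quantile of Normal(μ,σ) is μ + z_p·σ, with z_{0.33} = -0.4399 and z_{0.77} = 0.7388.
Eliminate σ: μ = (z₂·x₁ − z₁·x₂)/(z₂ − z₁) = (0.7388·-65.8 − (-0.4399)·-12.1)/1.179 = -45.759.
Then σ = (x₂ − x₁)/(z₂ − z₁) = (-12.1 − -65.8)/1.179 = 45.556.
Precision τ = 1/σ² = 1/45.56² = 0.000482.

μ = -45.759, τ = 0.000482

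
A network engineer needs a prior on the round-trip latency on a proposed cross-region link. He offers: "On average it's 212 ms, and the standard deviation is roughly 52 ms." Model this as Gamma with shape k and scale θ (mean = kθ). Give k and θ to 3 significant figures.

k ≈ 16.6, θ ≈ 12.8

For Gamma(k, scale θ): mean = kθ, variance = kθ², so CV = 1/√k.
CV = SD/mean = 52/212 = 0.2453, hence k = 1/CV² = 16.6.
Then θ = mean/k = 212/16.6 = 12.8.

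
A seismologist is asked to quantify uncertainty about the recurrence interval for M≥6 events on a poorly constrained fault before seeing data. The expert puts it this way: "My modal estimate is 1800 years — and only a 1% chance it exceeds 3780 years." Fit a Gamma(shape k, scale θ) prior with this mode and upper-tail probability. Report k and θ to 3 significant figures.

k ≈ 9.84, θ ≈ 204

Gamma(k,θ) with k>1 has mode (k−1)θ, so θ = 1800/(k−1).
Need P(X < 3780) = 0.99 with θ tied to k this way. Start at k = 2, θ = 1800: P(X<3780) ≈ 0.620.
Too low — raise k to concentrate. Iterating converges to k ≈ 9.84.
Then θ = 1800/(9.84−1) ≈ 204.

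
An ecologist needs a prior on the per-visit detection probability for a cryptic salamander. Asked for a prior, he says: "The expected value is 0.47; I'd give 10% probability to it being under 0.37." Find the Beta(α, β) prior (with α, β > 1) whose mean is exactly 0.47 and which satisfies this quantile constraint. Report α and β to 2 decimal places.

With mean 0.47 fixed, write α = 0.47s, β = 0.53s where s = α+β.
Need P(θ < 0.37) = 0.1 under Beta(0.47s, 0.53s). Normal approximation: (q−m)/√(m(1−m)/s) ≈ z_{0.1} = -1.28, so s ≈ 0.47·0.53·(-1.28)²/(0.37−0.47)² = 40.9.
At s = 40.9: P(θ<0.37) ≈ 0.098. Adjusting to match 0.1 gives s ≈ 40.31.
So α = 0.47·40.31 ≈ 18.94, β = 0.53·40.31 ≈ 21.36.

α ≈ 18.94, β ≈ 21.36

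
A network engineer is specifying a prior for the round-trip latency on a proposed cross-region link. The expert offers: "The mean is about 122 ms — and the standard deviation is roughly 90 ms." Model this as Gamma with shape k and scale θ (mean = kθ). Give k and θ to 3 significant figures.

For Gamma(k, scale θ): mean = kθ, variance = kθ², so CV = 1/√k.
CV = SD/mean = 90/122 = 0.7377, hence k = 1/CV² = 1.84.
Then θ = mean/k = 122/1.84 = 66.4.

k ≈ 1.84, θ ≈ 66.4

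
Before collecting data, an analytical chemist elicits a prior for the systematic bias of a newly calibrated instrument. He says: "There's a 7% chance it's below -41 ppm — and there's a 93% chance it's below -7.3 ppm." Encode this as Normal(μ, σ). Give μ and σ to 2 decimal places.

μ = -24.15, σ = 11.42

For Normal(μ,σ), the p-quantile is μ + z_p·σ. Here z_{0.07} = -1.476, z_{0.93} = 1.476.
So -41 = μ − 1.476σ and -7.3 = μ + 1.476σ.
Subtracting: σ = (-7.3 − -41)/(1.476 − (-1.476)) = 11.42.
Then μ = -41 − (-1.476)·11.42 = -24.15.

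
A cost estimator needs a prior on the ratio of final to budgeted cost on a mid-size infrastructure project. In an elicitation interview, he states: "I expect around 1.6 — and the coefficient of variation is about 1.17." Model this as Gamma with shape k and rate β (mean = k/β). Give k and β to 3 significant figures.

For Gamma(k, rate β): mean = k/β, variance = k/β², so CV = 1/√k.
CV = 1.17, hence k = 1/CV² = 0.731.
Then β = k/mean = 0.731/1.6 = 0.457.

k ≈ 0.731, β ≈ 0.457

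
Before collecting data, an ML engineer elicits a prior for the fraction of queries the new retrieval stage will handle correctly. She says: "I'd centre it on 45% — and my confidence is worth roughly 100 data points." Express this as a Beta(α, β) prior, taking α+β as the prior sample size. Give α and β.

α = 45, β = 55

Under the effective-sample-size interpretation, Beta(α, β) has prior mean α/(α+β) and prior sample size α+β.
So α+β = 100 and α/(α+β) = 0.45, giving α = 0.45·100 = 45 and β = 100 − 45 = 55.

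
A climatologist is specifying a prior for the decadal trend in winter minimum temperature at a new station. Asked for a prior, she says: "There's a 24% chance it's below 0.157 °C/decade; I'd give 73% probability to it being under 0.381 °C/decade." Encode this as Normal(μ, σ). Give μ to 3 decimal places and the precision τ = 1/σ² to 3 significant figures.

μ = 0.277, τ = 34.7

For Normal(μ,σ), the p-quantile is μ + z_p·σ. Here z_{0.24} = -0.7063, z_{0.73} = 0.6128.
So 0.157 = μ − 0.7063σ and 0.381 = μ + 0.6128σ.
Subtracting: σ = (0.381 − 0.157)/(0.6128 − (-0.7063)) = 0.170.
Then μ = 0.157 − (-0.7063)·0.170 = 0.277.
Precision τ = 1/σ² = 1/0.1698² = 34.7.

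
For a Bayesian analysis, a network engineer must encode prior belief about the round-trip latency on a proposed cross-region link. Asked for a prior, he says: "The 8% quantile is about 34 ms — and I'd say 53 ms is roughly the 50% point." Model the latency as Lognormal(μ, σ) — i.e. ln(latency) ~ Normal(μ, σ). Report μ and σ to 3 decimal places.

If T ~ Lognormal(μ,σ) then ln T ~ Normal(μ,σ), so the p-quantile of ln T is μ + z_p·σ.
ln(34) = 3.526 and ln(53) = 3.97; z_{0.08} = -1.405, z_{0.5} = 0.
σ = (3.97 − 3.526)/(0 − (-1.405)) = 0.316.
μ = 3.526 − (-1.405)·0.316 = 3.970.

μ ≈ 3.970, σ ≈ 0.316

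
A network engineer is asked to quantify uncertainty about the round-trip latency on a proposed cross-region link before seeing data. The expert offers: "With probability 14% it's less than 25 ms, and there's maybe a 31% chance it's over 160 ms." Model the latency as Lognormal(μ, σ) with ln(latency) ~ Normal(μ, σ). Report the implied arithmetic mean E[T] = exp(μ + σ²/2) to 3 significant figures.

If T ~ Lognormal(μ,σ) then ln T ~ Normal(μ,σ), so the p-quantile of ln T is μ + z_p·σ.
ln(25) = 3.219 and ln(160) = 5.075; z_{0.14} = -1.08, z_{0.69} = 0.4959.
σ = (5.075 − 3.219)/(0.4959 − (-1.08)) = 1.178.
μ = 3.219 − (-1.08)·1.178 = 4.491.
E[T] = exp(μ + σ²/2) = exp(4.491 + 0.6935) = 179 ms.

E[T] ≈ 179 ms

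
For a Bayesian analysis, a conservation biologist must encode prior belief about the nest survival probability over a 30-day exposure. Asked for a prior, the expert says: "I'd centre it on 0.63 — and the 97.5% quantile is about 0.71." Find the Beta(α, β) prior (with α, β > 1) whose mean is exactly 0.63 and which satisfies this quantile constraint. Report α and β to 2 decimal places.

With mean 0.63 fixed, write α = 0.63s, β = 0.37s where s = α+β.
Need P(θ < 0.71) = 0.975 under Beta(0.63s, 0.37s). Normal approximation: (q−m)/√(m(1−m)/s) ≈ z_{0.975} = 1.96, so s ≈ 0.63·0.37·(1.96)²/(0.71−0.63)² = 139.9.
At s = 139.9: P(θ<0.71) ≈ 0.978. Adjusting to match 0.975 gives s ≈ 132.13.
So α = 0.63·132.13 ≈ 83.24, β = 0.37·132.13 ≈ 48.89.

α ≈ 83.24, β ≈ 48.89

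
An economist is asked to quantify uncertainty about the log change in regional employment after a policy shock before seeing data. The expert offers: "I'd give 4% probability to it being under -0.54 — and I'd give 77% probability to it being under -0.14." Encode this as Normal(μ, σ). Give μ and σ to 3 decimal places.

μ = -0.259, σ = 0.161

The p-quantile of Normal(μ,σ) is μ + z_p·σ, with z_{0.04} = -1.751 and z_{0.77} = 0.7388.
Eliminate σ: μ = (z₂·x₁ − z₁·x₂)/(z₂ − z₁) = (0.7388·-0.54 − (-1.751)·-0.14)/2.49 = -0.259.
Then σ = (x₂ − x₁)/(z₂ − z₁) = (-0.14 − -0.54)/2.49 = 0.161.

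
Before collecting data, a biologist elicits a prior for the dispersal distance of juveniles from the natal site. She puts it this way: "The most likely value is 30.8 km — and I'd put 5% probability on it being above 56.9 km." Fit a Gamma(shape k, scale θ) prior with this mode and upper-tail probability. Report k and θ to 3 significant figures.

k ≈ 8.39, θ ≈ 4.17

Gamma(k,θ) with k>1 has mode (k−1)θ, so θ = 30.8/(k−1).
Need P(X < 56.9) = 0.95 with θ tied to k this way. Start at k = 2, θ = 30.8: P(X<56.9) ≈ 0.551.
Too low — raise k to concentrate. Iterating converges to k ≈ 8.39.
Then θ = 30.8/(8.39−1) ≈ 4.17.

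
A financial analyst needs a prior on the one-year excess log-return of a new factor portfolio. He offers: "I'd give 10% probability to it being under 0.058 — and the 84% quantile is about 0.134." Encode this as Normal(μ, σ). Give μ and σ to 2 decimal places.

For Normal(μ,σ), the p-quantile is μ + z_p·σ. Here z_{0.1} = -1.282, z_{0.84} = 0.9945.
So 0.058 = μ − 1.282σ and 0.134 = μ + 0.9945σ.
Subtracting: σ = (0.134 − 0.058)/(0.9945 − (-1.282)) = 0.03.
Then μ = 0.058 − (-1.282)·0.03 = 0.10.

μ = 0.10, σ = 0.03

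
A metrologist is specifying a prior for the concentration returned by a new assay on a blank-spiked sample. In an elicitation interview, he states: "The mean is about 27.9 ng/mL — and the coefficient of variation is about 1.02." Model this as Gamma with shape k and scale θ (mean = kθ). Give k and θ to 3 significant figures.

For Gamma(k, scale θ): mean = kθ, variance = kθ², so CV = 1/√k.
CV = 1.02, hence k = 1/CV² = 0.961.
Then θ = mean/k = 27.9/0.961 = 29.

k ≈ 0.961, θ ≈ 29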